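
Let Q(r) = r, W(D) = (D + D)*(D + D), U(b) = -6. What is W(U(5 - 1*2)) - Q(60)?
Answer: 84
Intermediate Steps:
W(D) = 4*D**2 (W(D) = (2*D)*(2*D) = 4*D**2)
W(U(5 - 1*2)) - Q(60) = 4*(-6)**2 - 1*60 = 4*36 - 60 = 144 - 60 = 84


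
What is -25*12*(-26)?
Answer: 7800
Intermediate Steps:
-25*12*(-26) = -300*(-26) = 7800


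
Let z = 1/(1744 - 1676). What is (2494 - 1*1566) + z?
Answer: 63105/68 ≈ 928.01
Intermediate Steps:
z = 1/68 ≈ 0.014706
(2494 - 1*1566) + z = (2494 - 1*1566) + 1/68 = (2494 - 1566) + 1/68 = 928 + 1/68 = 63105/68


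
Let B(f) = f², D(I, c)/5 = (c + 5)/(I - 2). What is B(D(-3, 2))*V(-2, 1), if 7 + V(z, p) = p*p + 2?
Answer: -196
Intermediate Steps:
V(z, p) = -5 + p² (V(z, p) = -7 + (p*p + 2) = -7 + (p² + 2) = -7 + (2 + p²) = -5 + p²)
D(I, c) = 5*(5 + c)/(-2 + I) (D(I, c) = 5*((c + 5)/(I - 2)) = 5*((5 + c)/(-2 + I)) = 5*(5 + c)/(-2 + I))
B(D(-3, 2))*V(-2, 1) = (5*(5 + 2)/(-2 - 3))²*(-5 + 1²) = (5*7/(-5))²*(-5 + 1) = (5*(-⅕)*7)²*(-4) = (-7)²*(-4) = 49*(-4) = -196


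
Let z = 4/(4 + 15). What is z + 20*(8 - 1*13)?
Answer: -1896/19 ≈ -99.789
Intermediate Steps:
z = 4/19 ≈ 0.21053
z + 20*(8 - 1*13) = 4/19 + 20*(8 - 1*13) = 4/19 + 20*(8 - 13) = 4/19 + 20*(-5) = 4/19 - 100 = -1896/19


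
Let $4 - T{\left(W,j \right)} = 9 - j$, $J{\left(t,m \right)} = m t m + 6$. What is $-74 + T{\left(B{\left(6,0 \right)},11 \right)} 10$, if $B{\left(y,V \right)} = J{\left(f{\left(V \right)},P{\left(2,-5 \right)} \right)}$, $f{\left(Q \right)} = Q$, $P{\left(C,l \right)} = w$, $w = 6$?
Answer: $-14$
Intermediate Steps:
$P{\left(C,l \right)} = 6$
$J{\left(t,m \right)} = 6 + t m^{2}$ ($J{\left(t,m \right)} = t m^{2} + 6 = 6 + t m^{2}$)
$B{\left(y,V \right)} = 6 + 36 V$ ($B{\left(y,V \right)} = 6 + V 6^{2} = 6 + V 36 = 6 + 36 V$)
$T{\left(W,j \right)} = -5 + j$ ($T{\left(W,j \right)} = 4 - \left(9 - j\right) = 4 + \left(-9 + j\right) = -5 + j$)
$-74 + T{\left(B{\left(6,0 \right)},11 \right)} 10 = -74 + \left(-5 + 11\right) 10 = -74 + 6 \cdot 10 = -74 + 60 = -14$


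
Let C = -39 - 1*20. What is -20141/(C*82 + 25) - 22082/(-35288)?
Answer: 408508137/84920572 ≈ 4.8105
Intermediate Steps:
C = -59 (C = -39 - 20 = -59)
-20141/(C*82 + 25) - 22082/(-35288) = -20141/(-59*82 + 25) - 22082/(-35288) = -20141/(-4838 + 25) - 22082*(-1/35288) = -20141/(-4813) + 11041/17644 = -20141*(-1/4813) + 11041/17644 = 20141/4813 + 11041/17644 = 408508137/84920572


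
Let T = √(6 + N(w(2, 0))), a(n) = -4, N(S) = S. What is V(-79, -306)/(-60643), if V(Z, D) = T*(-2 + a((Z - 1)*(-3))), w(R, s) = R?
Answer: 12*√2/60643 ≈ 0.00027984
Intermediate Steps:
T = 2*√2 (T = √(6 + 2) = √8 = 2*√2 ≈ 2.8284)
V(Z, D) = -12*√2 (V(Z, D) = (2*√2)*(-2 - 4) = (2*√2)*(-6) = -12*√2)
V(-79, -306)/(-60643) = -12*√2/(-60643) = -12*√2*(-1/60643) = 12*√2/60643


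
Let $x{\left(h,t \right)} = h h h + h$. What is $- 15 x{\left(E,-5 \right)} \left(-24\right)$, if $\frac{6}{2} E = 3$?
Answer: $720$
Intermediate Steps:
$E = 1$ ($E = \frac{1}{3} \cdot 3 = 1$)
$x{\left(h,t \right)} = h + h^{3}$ ($x{\left(h,t \right)} = h h^{2} + h = h^{3} + h = h + h^{3}$)
$- 15 x{\left(E,-5 \right)} \left(-24\right) = - 15 \left(1 + 1^{3}\right) \left(-24\right) = - 15 \left(1 + 1\right) \left(-24\right) = \left(-15\right) 2 \left(-24\right) = \left(-30\right) \left(-24\right) = 720$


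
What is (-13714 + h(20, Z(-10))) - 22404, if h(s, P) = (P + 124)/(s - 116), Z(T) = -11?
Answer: -3467441/96 ≈ -36119.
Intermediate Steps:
h(s, P) = (124 + P)/(-116 + s)
(-13714 + h(20, Z(-10))) - 22404 = (-13714 + (124 - 11)/(-116 + 20)) - 22404 = (-13714 + 113/(-96)) - 22404 = (-13714 - 1/96*113) - 22404 = (-13714 - 113/96) - 22404 = -1316657/96 - 22404 = -3467441/96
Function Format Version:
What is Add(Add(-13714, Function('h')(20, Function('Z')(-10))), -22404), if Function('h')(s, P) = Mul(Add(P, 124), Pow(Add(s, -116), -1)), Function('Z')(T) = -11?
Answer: Rational(-3467441, 96) ≈ -36119.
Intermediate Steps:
Function('h')(s, P) = Mul(Pow(Add(-116, s), -1), Add(124, P)) (Function('h')(s, P) = Mul(Add(124, P), Pow(Add(-116, s), -1)) = Mul(Pow(Add(-116, s), -1), Add(124, P)))
Add(Add(-13714, Function('h')(20, Function('Z')(-10))), -22404) = Add(Add(-13714, Mul(Pow(Add(-116, 20), -1), Add(124, -11))), -22404) = Add(Add(-13714, Mul(Pow(-96, -1), 113)), -22404) = Add(Add(-13714, Mul(Rational(-1, 96), 113)), -22404) = Add(Add(-13714, Rational(-113, 96)), -22404) = Add(Rational(-1316657, 96), -22404) = Rational(-3467441, 96)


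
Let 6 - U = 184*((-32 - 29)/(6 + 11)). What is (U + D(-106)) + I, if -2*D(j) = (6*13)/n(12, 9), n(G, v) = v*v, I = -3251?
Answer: -1186628/459 ≈ -2585.2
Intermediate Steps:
n(G, v) = v**2
D(j) = -13/27 (D(j) = -6*13/(2*(9**2)) = -39/81 = -1/2*26/27 = -13/27)
U = 11326/17 (U = 6 - 184*(-32 - 29)/(6 + 11) = 6 - 184*(-61/17) = 6 - 184*(-61*1/17) = 6 - 184*(-61)/17 = 6 - 1*(-11224/17) = 6 + 11224/17 = 11326/17 ≈ 666.24)
(U + D(-106)) + I = (11326/17 - 13/27) - 3251 = 305581/459 - 3251 = -1186628/459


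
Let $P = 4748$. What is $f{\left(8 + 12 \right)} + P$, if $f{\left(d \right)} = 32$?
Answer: $4780$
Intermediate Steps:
$f{\left(8 + 12 \right)} + P = 32 + 4748 = 4780$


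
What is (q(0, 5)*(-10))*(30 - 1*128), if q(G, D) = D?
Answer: 4900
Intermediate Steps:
(q(0, 5)*(-10))*(30 - 1*128) = (5*(-10))*(30 - 1*128) = -50*(30 - 128) = -50*(-98) = 4900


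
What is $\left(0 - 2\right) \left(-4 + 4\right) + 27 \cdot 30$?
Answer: $810$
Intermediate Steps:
$\left(0 - 2\right) \left(-4 + 4\right) + 27 \cdot 30 = \left(-2\right) 0 + 810 = 0 + 810 = 810$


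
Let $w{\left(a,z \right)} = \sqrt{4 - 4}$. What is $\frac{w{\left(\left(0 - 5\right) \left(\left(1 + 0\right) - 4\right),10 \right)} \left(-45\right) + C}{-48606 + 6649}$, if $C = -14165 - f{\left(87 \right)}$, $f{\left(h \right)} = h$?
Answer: $\frac{14252}{41957} \approx 0.33968$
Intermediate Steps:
$w{\left(a,z \right)} = 0$ ($w{\left(a,z \right)} = \sqrt{0} = 0$)
$C = -14252$ ($C = -14165 - 87 = -14252$)
$\frac{w{\left(\left(0 - 5\right) \left(\left(1 + 0\right) - 4\right),10 \right)} \left(-45\right) + C}{-48606 + 6649} = \frac{0 \left(-45\right) - 14252}{-48606 + 6649} = \frac{0 - 14252}{-41957} = \left(-14252\right) \left(- \frac{1}{41957}\right) = \frac{14252}{41957}$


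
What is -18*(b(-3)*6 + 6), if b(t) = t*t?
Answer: -1080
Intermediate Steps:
b(t) = t²
-18*(b(-3)*6 + 6) = -18*((-3)²*6 + 6) = -18*(9*6 + 6) = -18*(54 + 6) = -18*60 = -1080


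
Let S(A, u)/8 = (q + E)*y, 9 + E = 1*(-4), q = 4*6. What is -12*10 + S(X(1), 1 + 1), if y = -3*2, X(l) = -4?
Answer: -648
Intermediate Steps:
q = 24
E = -13 (E = -9 + 1*(-4) = -9 - 4 = -13)
y = -6
S(A, u) = -528 (S(A, u) = 8*((24 - 13)*(-6)) = 8*(11*(-6)) = 8*(-66) = -528)
-12*10 + S(X(1), 1 + 1) = -12*10 - 528 = -120 - 528 = -648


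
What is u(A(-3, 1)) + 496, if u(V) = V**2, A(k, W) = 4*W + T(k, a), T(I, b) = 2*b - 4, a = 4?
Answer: 560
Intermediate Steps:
T(I, b) = -4 + 2*b
A(k, W) = 4 + 4*W (A(k, W) = 4*W + (-4 + 2*4) = 4*W + (-4 + 8) = 4*W + 4 = 4 + 4*W)
u(A(-3, 1)) + 496 = (4 + 4*1)**2 + 496 = (4 + 4)**2 + 496 = 8**2 + 496 = 64 + 496 = 560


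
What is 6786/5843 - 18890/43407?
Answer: 184185632/253627101 ≈ 0.72621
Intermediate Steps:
6786/5843 - 18890/43407 = 184185632/253627101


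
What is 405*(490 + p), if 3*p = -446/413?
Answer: 81899640/413 ≈ 1.9830e+5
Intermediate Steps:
p = -446/1239 (p = (-446/413)/3 = (-446*1/413)/3 = (⅓)*(-446/413) = -446/1239 ≈ -0.35997)
405*(490 + p) = 405*(490 - 446/1239) = 405*(606664/1239) = 81899640/413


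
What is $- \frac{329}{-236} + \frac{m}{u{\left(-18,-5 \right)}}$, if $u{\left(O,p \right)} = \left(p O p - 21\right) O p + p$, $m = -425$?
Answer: $\frac{2809651}{2001044} \approx 1.4041$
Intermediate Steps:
$u{\left(O,p \right)} = p + O p \left(-21 + O p^{2}\right)$ ($u{\left(O,p \right)} = \left(O p p - 21\right) O p + p = \left(O p^{2} - 21\right) O p + p = \left(-21 + O p^{2}\right) O p + p = O \left(-21 + O p^{2}\right) p + p = O p \left(-21 + O p^{2}\right) + p = p + O p \left(-21 + O p^{2}\right)$)
$- \frac{329}{-236} + \frac{m}{u{\left(-18,-5 \right)}} = - \frac{329}{-236} - \frac{425}{\left(-5\right) \left(1 - -378 + \left(-18\right)^{2} \left(-5\right)^{2}\right)} = \left(-329\right) \left(- \frac{1}{236}\right) - \frac{425}{\left(-5\right) \left(1 + 378 + 324 \cdot 25\right)} = \frac{329}{236} - \frac{425}{\left(-5\right) \left(1 + 378 + 8100\right)} = \frac{329}{236} - \frac{425}{\left(-5\right) 8479} = \frac{329}{236} - \frac{425}{-42395} = \frac{329}{236} - - \frac{85}{8479} = \frac{329}{236} + \frac{85}{8479} = \frac{2809651}{2001044}$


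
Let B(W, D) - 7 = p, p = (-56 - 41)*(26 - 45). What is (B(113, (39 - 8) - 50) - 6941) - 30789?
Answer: -35880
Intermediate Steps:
p = 1843 (p = -97*(-19) = 1843)
B(W, D) = 1850 (B(W, D) = 7 + 1843 = 1850)
(B(113, (39 - 8) - 50) - 6941) - 30789 = (1850 - 6941) - 30789 = -5091 - 30789 = -35880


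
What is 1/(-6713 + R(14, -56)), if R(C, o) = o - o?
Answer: -1/6713 ≈ -0.00014896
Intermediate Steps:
R(C, o) = 0
1/(-6713 + R(14, -56)) = 1/(-6713 + 0) = 1/(-6713) = -1/6713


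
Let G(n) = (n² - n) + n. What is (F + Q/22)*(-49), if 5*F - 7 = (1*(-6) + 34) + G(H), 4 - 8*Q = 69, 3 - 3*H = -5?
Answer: -3125171/7920 ≈ -394.59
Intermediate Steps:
H = 8/3 (H = 1 - ⅓*(-5) = 1 + 5/3 = 8/3 ≈ 2.6667)
Q = -65/8 (Q = ½ - ⅛*69 = ½ - 69/8 = -65/8 ≈ -8.1250)
G(n) = n²
F = 379/45 (F = 7/5 + ((1*(-6) + 34) + (8/3)²)/5 = 7/5 + ((-6 + 34) + 64/9)/5 = 7/5 + (28 + 64/9)/5 = 7/5 + (⅕)*(316/9) = 7/5 + 316/45 = 379/45 ≈ 8.4222)
(F + Q/22)*(-49) = (379/45 - 65/8/22)*(-49) = (379/45 - 65/8*1/22)*(-49) = (379/45 - 65/176)*(-49) = (63779/7920)*(-49) = -3125171/7920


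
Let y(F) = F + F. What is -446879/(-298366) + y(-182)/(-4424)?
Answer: 18621410/11785457 ≈ 1.5800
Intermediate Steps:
y(F) = 2*F
-446879/(-298366) + y(-182)/(-4424) = -446879/(-298366) + (2*(-182))/(-4424) = -446879*(-1/298366) - 364*(-1/4424) = 446879/298366 + 13/158 = 18621410/11785457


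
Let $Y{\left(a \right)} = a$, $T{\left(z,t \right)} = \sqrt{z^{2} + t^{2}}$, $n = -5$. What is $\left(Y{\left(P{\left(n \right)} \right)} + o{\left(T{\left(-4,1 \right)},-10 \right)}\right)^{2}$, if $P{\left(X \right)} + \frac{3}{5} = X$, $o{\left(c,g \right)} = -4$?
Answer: $\frac{2304}{25} \approx 92.16$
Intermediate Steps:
$T{\left(z,t \right)} = \sqrt{t^{2} + z^{2}}$
$P{\left(X \right)} = - \frac{3}{5} + X$
$\left(Y{\left(P{\left(n \right)} \right)} + o{\left(T{\left(-4,1 \right)},-10 \right)}\right)^{2} = \left(\left(- \frac{3}{5} - 5\right) - 4\right)^{2} = \left(- \frac{28}{5} - 4\right)^{2} = \left(- \frac{48}{5}\right)^{2} = \frac{2304}{25}$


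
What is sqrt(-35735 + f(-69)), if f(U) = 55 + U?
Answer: I*sqrt(35749) ≈ 189.07*I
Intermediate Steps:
sqrt(-35735 + f(-69)) = sqrt(-35735 + (55 - 69)) = sqrt(-35735 - 14) = sqrt(-35749) = I*sqrt(35749)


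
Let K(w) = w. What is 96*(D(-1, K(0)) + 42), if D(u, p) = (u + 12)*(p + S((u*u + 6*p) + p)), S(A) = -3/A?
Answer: 864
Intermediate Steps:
D(u, p) = (12 + u)*(p - 3/(u² + 7*p)) (D(u, p) = (u + 12)*(p - 3/((u*u + 6*p) + p)) = (12 + u)*(p - 3/((u² + 6*p) + p)) = (12 + u)*(p - 3/(u² + 7*p)))
96*(D(-1, K(0)) + 42) = 96*((-36 - 3*(-1) + 0*(12 - 1)*((-1)² + 7*0))/((-1)² + 7*0) + 42) = 96*((-36 + 3 + 0*11*(1 + 0))/(1 + 0) + 42) = 96*((-36 + 3 + 0*11*1)/1 + 42) = 96*(1*(-36 + 3 + 0) + 42) = 96*(1*(-33) + 42) = 96*(-33 + 42) = 96*9 = 864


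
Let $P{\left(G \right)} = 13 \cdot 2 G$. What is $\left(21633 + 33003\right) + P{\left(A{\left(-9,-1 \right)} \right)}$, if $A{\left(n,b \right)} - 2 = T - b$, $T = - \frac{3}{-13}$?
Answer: $54720$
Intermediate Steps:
$T = \frac{3}{13}$ ($T = \left(-3\right) \left(- \frac{1}{13}\right) = \frac{3}{13} \approx 0.23077$)
$A{\left(n,b \right)} = \frac{29}{13} - b$ ($A{\left(n,b \right)} = 2 - \left(- \frac{3}{13} + b\right) = \frac{29}{13} - b$)
$P{\left(G \right)} = 26 G$
$\left(21633 + 33003\right) + P{\left(A{\left(-9,-1 \right)} \right)} = \left(21633 + 33003\right) + 26 \left(\frac{29}{13} - -1\right) = 54636 + 26 \left(\frac{29}{13} + 1\right) = 54636 + 26 \cdot \frac{42}{13} = 54636 + 84 = 54720$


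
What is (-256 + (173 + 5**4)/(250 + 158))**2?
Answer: 298425625/4624 ≈ 64538.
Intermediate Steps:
(-256 + (173 + 5**4)/(250 + 158))**2 = (-256 + (173 + 625)/408)**2 = (-256 + 798*(1/408))**2 = (-256 + 133/68)**2 = (-17275/68)**2 = 298425625/4624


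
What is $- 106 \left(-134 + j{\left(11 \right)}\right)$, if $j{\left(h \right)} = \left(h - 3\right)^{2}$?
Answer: $7420$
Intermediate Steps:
$j{\left(h \right)} = \left(-3 + h\right)^{2}$
$- 106 \left(-134 + j{\left(11 \right)}\right) = - 106 \left(-134 + \left(-3 + 11\right)^{2}\right) = - 106 \left(-134 + 8^{2}\right) = - 106 \left(-134 + 64\right) = \left(-106\right) \left(-70\right) = 7420$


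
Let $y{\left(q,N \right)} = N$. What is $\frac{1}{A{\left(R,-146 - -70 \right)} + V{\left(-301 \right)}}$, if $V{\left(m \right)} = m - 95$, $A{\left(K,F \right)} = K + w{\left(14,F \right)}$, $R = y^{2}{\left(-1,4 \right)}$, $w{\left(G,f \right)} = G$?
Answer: $- \frac{1}{366} \approx -0.0027322$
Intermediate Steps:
$R = 16$ ($R = 4^{2} = 16$)
$A{\left(K,F \right)} = 14 + K$ ($A{\left(K,F \right)} = K + 14 = 14 + K$)
$V{\left(m \right)} = -95 + m$
$\frac{1}{A{\left(R,-146 - -70 \right)} + V{\left(-301 \right)}} = \frac{1}{\left(14 + 16\right) - 396} = \frac{1}{30 - 396} = \frac{1}{-366} = - \frac{1}{366}$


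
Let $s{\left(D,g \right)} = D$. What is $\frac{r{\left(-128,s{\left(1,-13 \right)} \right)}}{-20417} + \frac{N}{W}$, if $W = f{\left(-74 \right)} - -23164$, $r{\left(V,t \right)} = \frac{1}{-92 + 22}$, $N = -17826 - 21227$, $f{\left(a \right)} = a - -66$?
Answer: $- \frac{3986723851}{2363880260} \approx -1.6865$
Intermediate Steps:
$f{\left(a \right)} = 66 + a$ ($f{\left(a \right)} = a + 66 = 66 + a$)
$N = -39053$ ($N = -17826 - 21227 = -39053$)
$r{\left(V,t \right)} = - \frac{1}{70}$ ($r{\left(V,t \right)} = \frac{1}{-70} = - \frac{1}{70}$)
$W = 23156$ ($W = \left(66 - 74\right) - -23164 = -8 + 23164 = 23156$)
$\frac{r{\left(-128,s{\left(1,-13 \right)} \right)}}{-20417} + \frac{N}{W} = - \frac{1}{70 \left(-20417\right)} - \frac{39053}{23156} = \left(- \frac{1}{70}\right) \left(- \frac{1}{20417}\right) - \frac{5579}{3308} = \frac{1}{1429190} - \frac{5579}{3308} = - \frac{3986723851}{2363880260}$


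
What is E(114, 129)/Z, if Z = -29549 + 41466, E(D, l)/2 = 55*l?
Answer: 14190/11917 ≈ 1.1907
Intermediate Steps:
E(D, l) = 110*l (E(D, l) = 2*(55*l) = 110*l)
Z = 11917
E(114, 129)/Z = (110*129)/11917 = 14190*(1/11917) = 14190/11917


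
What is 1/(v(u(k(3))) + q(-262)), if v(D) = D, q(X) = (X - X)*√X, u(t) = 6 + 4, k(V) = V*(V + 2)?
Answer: ⅒ ≈ 0.10000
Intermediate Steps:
k(V) = V*(2 + V)
u(t) = 10
q(X) = 0 (q(X) = 0*√X = 0)
1/(v(u(k(3))) + q(-262)) = 1/(10 + 0) = 1/10 = ⅒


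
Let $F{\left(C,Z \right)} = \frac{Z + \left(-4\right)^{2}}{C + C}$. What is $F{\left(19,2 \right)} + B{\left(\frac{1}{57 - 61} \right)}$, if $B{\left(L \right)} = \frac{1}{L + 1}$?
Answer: $\frac{103}{57} \approx 1.807$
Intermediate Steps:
$B{\left(L \right)} = \frac{1}{1 + L}$
$F{\left(C,Z \right)} = \frac{16 + Z}{2 C}$ ($F{\left(C,Z \right)} = \frac{Z + 16}{2 C} = \left(16 + Z\right) \frac{1}{2 C} = \frac{16 + Z}{2 C}$)
$F{\left(19,2 \right)} + B{\left(\frac{1}{57 - 61} \right)} = \frac{16 + 2}{2 \cdot 19} + \frac{1}{1 + \frac{1}{57 - 61}} = \frac{1}{2} \cdot \frac{1}{19} \cdot 18 + \frac{1}{1 + \frac{1}{-4}} = \frac{9}{19} + \frac{1}{1 - \frac{1}{4}} = \frac{9}{19} + \frac{1}{\frac{3}{4}} = \frac{9}{19} + \frac{4}{3} = \frac{103}{57}$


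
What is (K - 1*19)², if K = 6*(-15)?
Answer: 11881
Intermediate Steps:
K = -90
(K - 1*19)² = (-90 - 1*19)² = (-90 - 19)² = (-109)² = 11881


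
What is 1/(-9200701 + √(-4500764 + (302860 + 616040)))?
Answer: -9200701/84652902473265 - 2*I*√895466/84652902473265 ≈ -1.0869e-7 - 2.2357e-11*I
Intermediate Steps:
1/(-9200701 + √(-4500764 + (302860 + 616040))) = 1/(-9200701 + √(-4500764 + 918900)) = 1/(-9200701 + √(-3581864)) = 1/(-9200701 + 2*I*√895466)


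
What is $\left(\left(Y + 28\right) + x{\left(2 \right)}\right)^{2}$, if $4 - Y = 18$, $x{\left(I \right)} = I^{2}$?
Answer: $324$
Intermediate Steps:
$Y = -14$ ($Y = 4 - 18 = -14$)
$\left(\left(Y + 28\right) + x{\left(2 \right)}\right)^{2} = \left(\left(-14 + 28\right) + 2^{2}\right)^{2} = \left(14 + 4\right)^{2} = 18^{2} = 324$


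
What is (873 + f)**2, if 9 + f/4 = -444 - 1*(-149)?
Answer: 117649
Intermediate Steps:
f = -1216 (f = -36 + 4*(-444 - 1*(-149)) = -36 + 4*(-444 + 149) = -36 + 4*(-295) = -36 - 1180 = -1216)
(873 + f)**2 = (873 - 1216)**2 = (-343)**2 = 117649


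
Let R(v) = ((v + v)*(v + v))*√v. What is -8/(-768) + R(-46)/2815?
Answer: 1/96 + 8464*I*√46/2815 ≈ 0.010417 + 20.393*I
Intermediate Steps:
R(v) = 4*v^(5/2) (R(v) = ((2*v)*(2*v))*√v = (4*v²)*√v = 4*v^(5/2))
-8/(-768) + R(-46)/2815 = -8/(-768) + (4*(-46)^(5/2))/2815 = -8*(-1/768) + (4*(2116*I*√46))*(1/2815) = 1/96 + (8464*I*√46)*(1/2815) = 1/96 + 8464*I*√46/2815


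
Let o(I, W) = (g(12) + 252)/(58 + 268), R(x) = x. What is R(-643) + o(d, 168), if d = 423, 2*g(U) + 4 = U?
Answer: -104681/163 ≈ -642.21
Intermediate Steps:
g(U) = -2 + U/2
o(I, W) = 128/163 (o(I, W) = ((-2 + (½)*12) + 252)/(58 + 268) = ((-2 + 6) + 252)/326 = (4 + 252)*(1/326) = 256*(1/326) = 128/163)
R(-643) + o(d, 168) = -643 + 128/163 = -104681/163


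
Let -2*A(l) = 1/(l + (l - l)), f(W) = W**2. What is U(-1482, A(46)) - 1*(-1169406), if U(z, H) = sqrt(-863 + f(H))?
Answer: 1169406 + I*sqrt(7304431)/92 ≈ 1.1694e+6 + 29.377*I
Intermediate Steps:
A(l) = -1/(2*l) (A(l) = -1/(2*(l + (l - l))) = -1/(2*(l + 0)) = -1/(2*l))
U(z, H) = sqrt(-863 + H**2)
U(-1482, A(46)) - 1*(-1169406) = sqrt(-863 + (-1/2/46)**2) - 1*(-1169406) = sqrt(-863 + (-1/2*1/46)**2) + 1169406 = sqrt(-863 + (-1/92)**2) + 1169406 = sqrt(-863 + 1/8464) + 1169406 = sqrt(-7304431/8464) + 1169406 = I*sqrt(7304431)/92 + 1169406 = 1169406 + I*sqrt(7304431)/92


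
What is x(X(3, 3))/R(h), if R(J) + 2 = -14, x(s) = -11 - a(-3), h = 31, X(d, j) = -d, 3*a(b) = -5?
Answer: 7/12 ≈ 0.58333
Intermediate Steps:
a(b) = -5/3 (a(b) = (⅓)*(-5) = -5/3)
x(s) = -28/3 (x(s) = -11 - 1*(-5/3) = -11 + 5/3 = -28/3)
R(J) = -16 (R(J) = -2 - 14 = -16)
x(X(3, 3))/R(h) = -28/3/(-16) = -28/3*(-1/16) = 7/12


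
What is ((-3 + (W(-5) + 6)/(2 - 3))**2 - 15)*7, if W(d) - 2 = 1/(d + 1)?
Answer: 11263/16 ≈ 703.94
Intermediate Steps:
W(d) = 2 + 1/(1 + d) (W(d) = 2 + 1/(d + 1) = 2 + 1/(1 + d))
((-3 + (W(-5) + 6)/(2 - 3))**2 - 15)*7 = ((-3 + ((3 + 2*(-5))/(1 - 5) + 6)/(2 - 3))**2 - 15)*7 = ((-3 + ((3 - 10)/(-4) + 6)/(-1))**2 - 15)*7 = ((-3 + (-1/4*(-7) + 6)*(-1))**2 - 15)*7 = ((-3 + (7/4 + 6)*(-1))**2 - 15)*7 = ((-3 + (31/4)*(-1))**2 - 15)*7 = ((-3 - 31/4)**2 - 15)*7 = ((-43/4)**2 - 15)*7 = (1849/16 - 15)*7 = (1609/16)*7 = 11263/16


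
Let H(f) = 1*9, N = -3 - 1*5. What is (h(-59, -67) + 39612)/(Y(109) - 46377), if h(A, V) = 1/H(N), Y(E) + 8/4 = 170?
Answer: -356509/415881 ≈ -0.85724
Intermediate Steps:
N = -8 (N = -3 - 5 = -8)
H(f) = 9
Y(E) = 168 (Y(E) = -2 + 170 = 168)
h(A, V) = ⅑ (h(A, V) = 1/9 = ⅑)
(h(-59, -67) + 39612)/(Y(109) - 46377) = (⅑ + 39612)/(168 - 46377) = (356509/9)/(-46209) = (356509/9)*(-1/46209) = -356509/415881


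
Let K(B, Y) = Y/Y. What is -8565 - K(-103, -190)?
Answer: -8566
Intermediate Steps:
K(B, Y) = 1
-8565 - K(-103, -190) = -8565 - 1*1 = -8565 - 1 = -8566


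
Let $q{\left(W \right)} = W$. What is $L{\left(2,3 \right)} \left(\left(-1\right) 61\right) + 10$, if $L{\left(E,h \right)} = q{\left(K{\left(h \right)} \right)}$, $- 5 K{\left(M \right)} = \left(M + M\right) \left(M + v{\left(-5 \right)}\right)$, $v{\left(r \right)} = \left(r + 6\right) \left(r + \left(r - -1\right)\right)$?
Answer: $- \frac{2146}{5} \approx -429.2$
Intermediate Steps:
$v{\left(r \right)} = \left(1 + 2 r\right) \left(6 + r\right)$ ($v{\left(r \right)} = \left(6 + r\right) \left(r + \left(r + 1\right)\right) = \left(6 + r\right) \left(r + \left(1 + r\right)\right) = \left(6 + r\right) \left(1 + 2 r\right) = \left(1 + 2 r\right) \left(6 + r\right)$)
$K{\left(M \right)} = - \frac{2 M \left(-9 + M\right)}{5}$ ($K{\left(M \right)} = - \frac{\left(M + M\right) \left(M + \left(6 + 2 \left(-5\right)^{2} + 13 \left(-5\right)\right)\right)}{5} = - \frac{2 M \left(M + \left(6 + 2 \cdot 25 - 65\right)\right)}{5} = - \frac{2 M \left(M + \left(6 + 50 - 65\right)\right)}{5} = - \frac{2 M \left(M - 9\right)}{5} = - \frac{2 M \left(-9 + M\right)}{5}$)
$L{\left(E,h \right)} = \frac{2 h \left(9 - h\right)}{5}$
$L{\left(2,3 \right)} \left(\left(-1\right) 61\right) + 10 = \frac{2}{5} \cdot 3 \left(9 - 3\right) \left(\left(-1\right) 61\right) + 10 = \frac{2}{5} \cdot 3 \left(9 - 3\right) \left(-61\right) + 10 = \frac{2}{5} \cdot 3 \cdot 6 \left(-61\right) + 10 = \frac{36}{5} \left(-61\right) + 10 = - \frac{2196}{5} + 10 = - \frac{2146}{5}$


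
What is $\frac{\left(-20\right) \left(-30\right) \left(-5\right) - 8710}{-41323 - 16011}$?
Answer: $\frac{5855}{28667} \approx 0.20424$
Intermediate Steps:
$\frac{\left(-20\right) \left(-30\right) \left(-5\right) - 8710}{-41323 - 16011} = \frac{600 \left(-5\right) - 8710}{-57334} = \left(-3000 - 8710\right) \left(- \frac{1}{57334}\right) = \left(-11710\right) \left(- \frac{1}{57334}\right) = \frac{5855}{28667}$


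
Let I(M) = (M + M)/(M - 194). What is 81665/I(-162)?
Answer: 7268185/81 ≈ 89731.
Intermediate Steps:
I(M) = 2*M/(-194 + M) (I(M) = (2*M)/(-194 + M) = 2*M/(-194 + M))
81665/I(-162) = 81665/((2*(-162)/(-194 - 162))) = 81665/((2*(-162)/(-356))) = 81665/((2*(-162)*(-1/356))) = 81665/(81/89) = 81665*(89/81) = 7268185/81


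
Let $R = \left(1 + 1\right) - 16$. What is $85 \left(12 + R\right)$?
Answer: $-170$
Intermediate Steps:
$R = -14$ ($R = 2 - 16 = -14$)
$85 \left(12 + R\right) = 85 \left(12 - 14\right) = 85 \left(-2\right) = -170$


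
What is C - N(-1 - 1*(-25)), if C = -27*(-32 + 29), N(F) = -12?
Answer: 93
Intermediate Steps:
C = 81 (C = -27*(-3) = 81)
C - N(-1 - 1*(-25)) = 81 - 1*(-12) = 81 + 12 = 93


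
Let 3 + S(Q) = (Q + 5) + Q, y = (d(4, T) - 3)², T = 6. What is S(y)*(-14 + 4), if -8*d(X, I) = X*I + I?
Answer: -3725/4 ≈ -931.25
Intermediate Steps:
d(X, I) = -I/8 - I*X/8 (d(X, I) = -(X*I + I)/8 = -(I*X + I)/8 = -(I + I*X)/8 = -I/8 - I*X/8)
y = 729/16 (y = (-⅛*6*(1 + 4) - 3)² = (-⅛*6*5 - 3)² = (-15/4 - 3)² = (-27/4)² = 729/16 ≈ 45.563)
S(Q) = 2 + 2*Q (S(Q) = -3 + ((Q + 5) + Q) = -3 + ((5 + Q) + Q) = -3 + (5 + 2*Q) = 2 + 2*Q)
S(y)*(-14 + 4) = (2 + 2*(729/16))*(-14 + 4) = (2 + 729/8)*(-10) = (745/8)*(-10) = -3725/4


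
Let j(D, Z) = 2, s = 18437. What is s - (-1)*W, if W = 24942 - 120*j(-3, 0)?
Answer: 43139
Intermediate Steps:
W = 24702 (W = 24942 - 120*2 = 24942 - 1*240 = 24942 - 240 = 24702)
s - (-1)*W = 18437 - (-1)*24702 = 18437 - 1*(-24702) = 18437 + 24702 = 43139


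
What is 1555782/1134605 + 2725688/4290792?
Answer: 1221014524073/608544257145 ≈ 2.0065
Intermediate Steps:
1555782/1134605 + 2725688/4290792 = 1555782*(1/1134605) + 2725688*(1/4290792) = 1555782/1134605 + 340711/536349 = 1221014524073/608544257145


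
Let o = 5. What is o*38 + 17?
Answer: 207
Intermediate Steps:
o*38 + 17 = 5*38 + 17 = 190 + 17 = 207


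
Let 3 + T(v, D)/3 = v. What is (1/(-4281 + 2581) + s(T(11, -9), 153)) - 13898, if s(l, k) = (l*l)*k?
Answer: 126190999/1700 ≈ 74230.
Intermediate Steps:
T(v, D) = -9 + 3*v
s(l, k) = k*l**2 (s(l, k) = l**2*k = k*l**2)
(1/(-4281 + 2581) + s(T(11, -9), 153)) - 13898 = (1/(-4281 + 2581) + 153*(-9 + 3*11)**2) - 13898 = (1/(-1700) + 153*(-9 + 33)**2) - 13898 = (-1/1700 + 153*24**2) - 13898 = (-1/1700 + 153*576) - 13898 = (-1/1700 + 88128) - 13898 = 149817599/1700 - 13898 = 126190999/1700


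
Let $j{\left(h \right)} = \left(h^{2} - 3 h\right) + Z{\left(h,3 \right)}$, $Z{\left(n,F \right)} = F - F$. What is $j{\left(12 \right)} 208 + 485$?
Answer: $22949$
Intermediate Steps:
$Z{\left(n,F \right)} = 0$
$j{\left(h \right)} = h^{2} - 3 h$ ($j{\left(h \right)} = \left(h^{2} - 3 h\right) + 0 = h^{2} - 3 h$)
$j{\left(12 \right)} 208 + 485 = 12 \left(-3 + 12\right) 208 + 485 = 12 \cdot 9 \cdot 208 + 485 = 108 \cdot 208 + 485 = 22464 + 485 = 22949$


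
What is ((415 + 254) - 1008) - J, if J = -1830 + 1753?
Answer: -262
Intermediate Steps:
J = -77
((415 + 254) - 1008) - J = ((415 + 254) - 1008) - 1*(-77) = (669 - 1008) + 77 = -339 + 77 = -262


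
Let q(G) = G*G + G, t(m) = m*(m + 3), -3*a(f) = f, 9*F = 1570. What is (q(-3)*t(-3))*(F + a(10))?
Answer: 0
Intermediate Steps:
F = 1570/9 (F = (⅑)*1570 = 1570/9 ≈ 174.44)
a(f) = -f/3
t(m) = m*(3 + m)
q(G) = G + G² (q(G) = G² + G = G + G²)
(q(-3)*t(-3))*(F + a(10)) = ((-3*(1 - 3))*(-3*(3 - 3)))*(1570/9 - ⅓*10) = ((-3*(-2))*(-3*0))*(1570/9 - 10/3) = (6*0)*(1540/9) = 0*(1540/9) = 0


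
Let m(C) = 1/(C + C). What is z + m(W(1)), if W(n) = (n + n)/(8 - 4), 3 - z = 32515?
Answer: -32511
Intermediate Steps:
z = -32512 (z = 3 - 1*32515 = 3 - 32515 = -32512)
W(n) = n/2 (W(n) = (2*n)/4 = (2*n)*(¼) = n/2)
m(C) = 1/(2*C)
z + m(W(1)) = -32512 + 1/(2*(((½)*1))) = -32512 + 1/(2*(½)) = -32512 + (½)*2 = -32512 + 1 = -32511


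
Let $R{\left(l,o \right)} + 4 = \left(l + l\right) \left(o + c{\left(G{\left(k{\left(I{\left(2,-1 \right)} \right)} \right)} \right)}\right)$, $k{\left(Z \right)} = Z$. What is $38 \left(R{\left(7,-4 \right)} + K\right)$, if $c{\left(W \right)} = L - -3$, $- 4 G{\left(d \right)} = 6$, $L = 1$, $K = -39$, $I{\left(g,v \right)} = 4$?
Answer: $-1634$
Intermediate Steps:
$G{\left(d \right)} = - \frac{3}{2}$ ($G{\left(d \right)} = \left(- \frac{1}{4}\right) 6 = - \frac{3}{2}$)
$c{\left(W \right)} = 4$ ($c{\left(W \right)} = 1 - -3 = 1 + 3 = 4$)
$R{\left(l,o \right)} = -4 + 2 l \left(4 + o\right)$ ($R{\left(l,o \right)} = -4 + \left(l + l\right) \left(o + 4\right) = -4 + 2 l \left(4 + o\right)$)
$38 \left(R{\left(7,-4 \right)} + K\right) = 38 \left(\left(-4 + 8 \cdot 7 + 2 \cdot 7 \left(-4\right)\right) - 39\right) = 38 \left(\left(-4 + 56 - 56\right) - 39\right) = 38 \left(-4 - 39\right) = 38 \left(-43\right) = -1634$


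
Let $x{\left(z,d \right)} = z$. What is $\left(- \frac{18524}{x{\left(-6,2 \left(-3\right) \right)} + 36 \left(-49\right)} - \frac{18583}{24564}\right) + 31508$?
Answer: $\frac{76129765437}{2415460} \approx 31518.0$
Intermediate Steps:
$\left(- \frac{18524}{x{\left(-6,2 \left(-3\right) \right)} + 36 \left(-49\right)} - \frac{18583}{24564}\right) + 31508 = \left(- \frac{18524}{-6 + 36 \left(-49\right)} - \frac{18583}{24564}\right) + 31508 = \left(- \frac{18524}{-6 - 1764} - \frac{18583}{24564}\right) + 31508 = \left(- \frac{18524}{-1770} - \frac{18583}{24564}\right) + 31508 = \left(\left(-18524\right) \left(- \frac{1}{1770}\right) - \frac{18583}{24564}\right) + 31508 = \left(\frac{9262}{885} - \frac{18583}{24564}\right) + 31508 = \frac{23451757}{2415460} + 31508 = \frac{76129765437}{2415460}$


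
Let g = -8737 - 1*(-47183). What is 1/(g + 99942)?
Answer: 1/138388 ≈ 7.2261e-6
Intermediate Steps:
g = 38446 (g = -8737 + 47183 = 38446)
1/(g + 99942) = 1/(38446 + 99942) = 1/138388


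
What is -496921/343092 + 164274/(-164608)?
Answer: -17269783397/7059460992 ≈ -2.4463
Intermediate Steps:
-496921/343092 + 164274/(-164608) = -496921*1/343092 + 164274*(-1/164608) = -496921/343092 - 82137/82304 = -17269783397/7059460992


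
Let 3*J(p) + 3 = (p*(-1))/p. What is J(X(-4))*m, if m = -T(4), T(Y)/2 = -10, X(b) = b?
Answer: -80/3 ≈ -26.667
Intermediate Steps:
J(p) = -4/3 (J(p) = -1 + ((p*(-1))/p)/3 = -1 + ((-p)/p)/3 = -1 + (⅓)*(-1) = -1 - ⅓ = -4/3)
T(Y) = -20 (T(Y) = 2*(-10) = -20)
m = 20 (m = -1*(-20) = 20)
J(X(-4))*m = -4/3*20 = -80/3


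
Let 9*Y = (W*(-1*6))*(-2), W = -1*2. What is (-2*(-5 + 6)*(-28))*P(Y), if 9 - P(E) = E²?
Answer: 952/9 ≈ 105.78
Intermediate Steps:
W = -2
Y = -8/3 (Y = (-(-2)*6*(-2))/9 = (-2*(-6)*(-2))/9 = (12*(-2))/9 = (⅑)*(-24) = -8/3 ≈ -2.6667)
P(E) = 9 - E²
(-2*(-5 + 6)*(-28))*P(Y) = (-2*(-5 + 6)*(-28))*(9 - (-8/3)²) = (-2*1*(-28))*(9 - 1*64/9) = (-2*(-28))*(9 - 64/9) = 56*(17/9) = 952/9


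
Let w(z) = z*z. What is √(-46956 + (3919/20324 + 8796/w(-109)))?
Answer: I*√57609464728959601/1107658 ≈ 216.69*I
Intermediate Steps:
w(z) = z²
√(-46956 + (3919/20324 + 8796/w(-109))) = √(-46956 + (3919/20324 + 8796/((-109)²))) = √(-46956 + (3919*(1/20324) + 8796/11881)) = √(-46956 + (3919/20324 + 8796*(1/11881))) = √(-46956 + (3919/20324 + 8796/11881)) = √(-46956 + 225331543/241469444) = √(-11338213880921/241469444) = I*√57609464728959601/1107658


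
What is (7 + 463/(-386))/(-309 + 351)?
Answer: 2239/16212 ≈ 0.13811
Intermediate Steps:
(7 + 463/(-386))/(-309 + 351) = (7 + 463*(-1/386))/42 = (7 - 463/386)*(1/42) = (2239/386)*(1/42) = 2239/16212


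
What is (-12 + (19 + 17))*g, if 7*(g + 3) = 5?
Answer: -384/7 ≈ -54.857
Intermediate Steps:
g = -16/7 (g = -3 + (1/7)*5 = -3 + 5/7 = -16/7 ≈ -2.2857)
(-12 + (19 + 17))*g = (-12 + (19 + 17))*(-16/7) = (-12 + 36)*(-16/7) = 24*(-16/7) = -384/7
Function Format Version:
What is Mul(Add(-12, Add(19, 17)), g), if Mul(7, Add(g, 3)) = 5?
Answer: Rational(-384, 7) ≈ -54.857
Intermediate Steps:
g = Rational(-16, 7) (g = Add(-3, Mul(Rational(1, 7), 5)) = Add(-3, Rational(5, 7)) = Rational(-16, 7) ≈ -2.2857)
Mul(Add(-12, Add(19, 17)), g) = Mul(Add(-12, Add(19, 17)), Rational(-16, 7)) = Mul(Add(-12, 36), Rational(-16, 7)) = Mul(24, Rational(-16, 7)) = Rational(-384, 7)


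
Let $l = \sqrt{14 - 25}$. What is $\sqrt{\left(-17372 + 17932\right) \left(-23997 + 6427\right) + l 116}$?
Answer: $2 \sqrt{-2459800 + 29 i \sqrt{11}} \approx 0.061326 + 3136.8 i$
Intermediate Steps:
$l = i \sqrt{11}$ ($l = \sqrt{-11} = i \sqrt{11} \approx 3.3166 i$)
$\sqrt{\left(-17372 + 17932\right) \left(-23997 + 6427\right) + l 116} = \sqrt{\left(-17372 + 17932\right) \left(-23997 + 6427\right) + i \sqrt{11} \cdot 116} = \sqrt{560 \left(-17570\right) + 116 i \sqrt{11}} = \sqrt{-9839200 + 116 i \sqrt{11}}$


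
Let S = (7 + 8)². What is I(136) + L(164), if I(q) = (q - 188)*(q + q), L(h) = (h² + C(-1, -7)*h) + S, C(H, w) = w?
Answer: 11829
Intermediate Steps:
S = 225 (S = 15² = 225)
L(h) = 225 + h² - 7*h (L(h) = (h² - 7*h) + 225 = 225 + h² - 7*h)
I(q) = 2*q*(-188 + q) (I(q) = (-188 + q)*(2*q) = 2*q*(-188 + q))
I(136) + L(164) = 2*136*(-188 + 136) + (225 + 164² - 7*164) = 2*136*(-52) + (225 + 26896 - 1148) = -14144 + 25973 = 11829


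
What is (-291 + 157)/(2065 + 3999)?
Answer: -67/3032 ≈ -0.022098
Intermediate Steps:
(-291 + 157)/(2065 + 3999) = -134/6064 = -134*1/6064 = -67/3032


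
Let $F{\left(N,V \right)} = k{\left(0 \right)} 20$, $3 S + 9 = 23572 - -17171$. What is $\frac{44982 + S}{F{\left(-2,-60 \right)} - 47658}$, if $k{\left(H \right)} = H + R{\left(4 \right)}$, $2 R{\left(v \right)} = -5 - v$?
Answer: $- \frac{4880}{3979} \approx -1.2264$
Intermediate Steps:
$R{\left(v \right)} = - \frac{5}{2} - \frac{v}{2}$ ($R{\left(v \right)} = \frac{-5 - v}{2} = - \frac{5}{2} - \frac{v}{2}$)
$k{\left(H \right)} = - \frac{9}{2} + H$ ($k{\left(H \right)} = H - \frac{9}{2} = - \frac{9}{2} + H$)
$S = 13578$ ($S = -3 + \frac{23572 - -17171}{3} = -3 + \frac{23572 + 17171}{3} = -3 + \frac{1}{3} \cdot 40743 = -3 + 13581 = 13578$)
$F{\left(N,V \right)} = -90$ ($F{\left(N,V \right)} = \left(- \frac{9}{2} + 0\right) 20 = \left(- \frac{9}{2}\right) 20 = -90$)
$\frac{44982 + S}{F{\left(-2,-60 \right)} - 47658} = \frac{44982 + 13578}{-90 - 47658} = \frac{58560}{-47748} = 58560 \left(- \frac{1}{47748}\right) = - \frac{4880}{3979}$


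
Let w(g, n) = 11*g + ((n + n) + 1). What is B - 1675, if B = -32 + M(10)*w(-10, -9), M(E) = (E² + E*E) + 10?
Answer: -28377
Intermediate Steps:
w(g, n) = 1 + 2*n + 11*g (w(g, n) = 11*g + (2*n + 1) = 11*g + (1 + 2*n) = 1 + 2*n + 11*g)
M(E) = 10 + 2*E² (M(E) = (E² + E²) + 10 = 2*E² + 10 = 10 + 2*E²)
B = -26702 (B = -32 + (10 + 2*10²)*(1 + 2*(-9) + 11*(-10)) = -32 + (10 + 2*100)*(1 - 18 - 110) = -32 + (10 + 200)*(-127) = -32 + 210*(-127) = -32 - 26670 = -26702)
B - 1675 = -26702 - 1675 = -28377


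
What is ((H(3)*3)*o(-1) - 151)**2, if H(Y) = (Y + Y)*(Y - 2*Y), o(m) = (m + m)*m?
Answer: 67081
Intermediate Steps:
o(m) = 2*m**2 (o(m) = (2*m)*m = 2*m**2)
H(Y) = -2*Y**2 (H(Y) = (2*Y)*(-Y) = -2*Y**2)
((H(3)*3)*o(-1) - 151)**2 = ((-2*3**2*3)*(2*(-1)**2) - 151)**2 = ((-2*9*3)*(2*1) - 151)**2 = (-18*3*2 - 151)**2 = (-54*2 - 151)**2 = (-108 - 151)**2 = (-259)**2 = 67081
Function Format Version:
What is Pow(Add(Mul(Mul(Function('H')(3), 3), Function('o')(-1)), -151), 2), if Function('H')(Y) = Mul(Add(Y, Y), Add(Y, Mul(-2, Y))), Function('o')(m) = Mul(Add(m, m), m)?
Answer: 67081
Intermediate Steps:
Function('o')(m) = Mul(2, Pow(m, 2)) (Function('o')(m) = Mul(Mul(2, m), m) = Mul(2, Pow(m, 2)))
Function('H')(Y) = Mul(-2, Pow(Y, 2)) (Function('H')(Y) = Mul(Mul(2, Y), Mul(-1, Y)) = Mul(-2, Pow(Y, 2)))
Pow(Add(Mul(Mul(Function('H')(3), 3), Function('o')(-1)), -151), 2) = Pow(Add(Mul(Mul(Mul(-2, Pow(3, 2)), 3), Mul(2, Pow(-1, 2))), -151), 2) = Pow(Add(Mul(Mul(Mul(-2, 9), 3), Mul(2, 1)), -151), 2) = Pow(Add(Mul(Mul(-18, 3), 2), -151), 2) = Pow(Add(Mul(-54, 2), -151), 2) = Pow(Add(-108, -151), 2) = Pow(-259, 2) = 67081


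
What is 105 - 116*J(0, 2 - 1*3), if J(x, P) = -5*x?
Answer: 105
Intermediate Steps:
105 - 116*J(0, 2 - 1*3) = 105 - (-580)*0 = 105 - 116*0 = 105 + 0 = 105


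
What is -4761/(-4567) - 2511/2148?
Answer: -413703/3269972 ≈ -0.12652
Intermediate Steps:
-4761/(-4567) - 2511/2148 = -4761*(-1/4567) - 2511*1/2148 = 4761/4567 - 837/716 = -413703/3269972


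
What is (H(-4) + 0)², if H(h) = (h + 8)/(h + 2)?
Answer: 4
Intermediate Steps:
H(h) = (8 + h)/(2 + h)
(H(-4) + 0)² = ((8 - 4)/(2 - 4) + 0)² = (4/(-2) + 0)² = (-½*4 + 0)² = (-2 + 0)² = (-2)² = 4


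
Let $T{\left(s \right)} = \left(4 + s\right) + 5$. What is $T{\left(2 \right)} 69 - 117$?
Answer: $642$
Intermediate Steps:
$T{\left(s \right)} = 9 + s$
$T{\left(2 \right)} 69 - 117 = \left(9 + 2\right) 69 - 117 = 11 \cdot 69 - 117 = 759 - 117 = 642$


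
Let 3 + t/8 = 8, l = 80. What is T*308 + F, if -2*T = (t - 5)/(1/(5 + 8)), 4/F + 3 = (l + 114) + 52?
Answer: -17027006/243 ≈ -70070.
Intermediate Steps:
t = 40 (t = -24 + 8*8 = -24 + 64 = 40)
F = 4/243 (F = 4/(-3 + ((80 + 114) + 52)) = 4/(-3 + (194 + 52)) = 4/(-3 + 246) = 4/243 ≈ 0.016461)
T = -455/2 (T = -(40 - 5)/(2*(1/(5 + 8))) = -35/(2*(1/13)) = -35/(2*1/13) = -13*35/2 = -½*455 = -455/2 ≈ -227.50)
T*308 + F = -455/2*308 + 4/243 = -70070 + 4/243 = -17027006/243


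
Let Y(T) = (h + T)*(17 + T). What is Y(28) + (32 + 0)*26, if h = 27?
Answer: 3307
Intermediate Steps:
Y(T) = (17 + T)*(27 + T) (Y(T) = (27 + T)*(17 + T) = (17 + T)*(27 + T))
Y(28) + (32 + 0)*26 = (459 + 28² + 44*28) + (32 + 0)*26 = (459 + 784 + 1232) + 32*26 = 2475 + 832 = 3307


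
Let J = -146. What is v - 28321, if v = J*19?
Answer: -31095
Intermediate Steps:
v = -2774 (v = -146*19 = -2774)
v - 28321 = -2774 - 28321 = -31095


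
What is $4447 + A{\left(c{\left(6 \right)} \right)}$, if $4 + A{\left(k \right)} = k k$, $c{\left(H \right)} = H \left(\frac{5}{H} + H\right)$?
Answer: $6124$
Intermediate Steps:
$c{\left(H \right)} = H \left(H + \frac{5}{H}\right)$
$A{\left(k \right)} = -4 + k^{2}$ ($A{\left(k \right)} = -4 + k k = -4 + k^{2}$)
$4447 + A{\left(c{\left(6 \right)} \right)} = 4447 - \left(4 - \left(5 + 6^{2}\right)^{2}\right) = 4447 - \left(4 - \left(5 + 36\right)^{2}\right) = 4447 - \left(4 - 41^{2}\right) = 4447 + \left(-4 + 1681\right) = 4447 + 1677 = 6124$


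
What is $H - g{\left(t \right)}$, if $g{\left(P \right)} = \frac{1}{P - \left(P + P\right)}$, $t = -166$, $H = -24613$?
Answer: $- \frac{4085759}{166} \approx -24613.0$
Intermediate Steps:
$g{\left(P \right)} = - \frac{1}{P}$ ($g{\left(P \right)} = \frac{1}{P - 2 P} = \frac{1}{\left(-1\right) P} = - \frac{1}{P}$)
$H - g{\left(t \right)} = -24613 - - \frac{1}{-166} = -24613 - \left(-1\right) \left(- \frac{1}{166}\right) = -24613 - \frac{1}{166} = - \frac{4085759}{166}$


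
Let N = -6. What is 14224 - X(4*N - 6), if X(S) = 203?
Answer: 14021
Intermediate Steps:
14224 - X(4*N - 6) = 14224 - 1*203 = 14224 - 203 = 14021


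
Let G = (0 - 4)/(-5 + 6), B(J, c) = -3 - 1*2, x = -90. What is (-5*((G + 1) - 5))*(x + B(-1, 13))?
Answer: -3800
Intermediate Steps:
B(J, c) = -5 (B(J, c) = -3 - 2 = -5)
G = -4 (G = -4/1 = -4*1 = -4)
(-5*((G + 1) - 5))*(x + B(-1, 13)) = (-5*((-4 + 1) - 5))*(-90 - 5) = -5*(-3 - 5)*(-95) = -5*(-8)*(-95) = 40*(-95) = -3800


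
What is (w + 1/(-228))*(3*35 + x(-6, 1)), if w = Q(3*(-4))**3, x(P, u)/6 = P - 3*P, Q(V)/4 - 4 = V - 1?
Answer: -627616571/76 ≈ -8.2581e+6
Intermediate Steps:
Q(V) = 12 + 4*V (Q(V) = 16 + 4*(V - 1) = 16 + 4*(-1 + V) = 16 + (-4 + 4*V) = 12 + 4*V)
x(P, u) = -12*P (x(P, u) = 6*(P - 3*P) = 6*(-2*P) = -12*P)
w = -46656 (w = (12 + 4*(3*(-4)))**3 = (12 + 4*(-12))**3 = (12 - 48)**3 = (-36)**3 = -46656)
(w + 1/(-228))*(3*35 + x(-6, 1)) = (-46656 + 1/(-228))*(3*35 - 12*(-6)) = (-46656 - 1/228)*(105 + 72) = -10637569/228*177 = -627616571/76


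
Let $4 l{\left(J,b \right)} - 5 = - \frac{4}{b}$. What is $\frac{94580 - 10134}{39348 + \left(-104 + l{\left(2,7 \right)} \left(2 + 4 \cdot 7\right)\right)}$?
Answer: $\frac{1182244}{549881} \approx 2.15$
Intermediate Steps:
$l{\left(J,b \right)} = \frac{5}{4} - \frac{1}{b}$ ($l{\left(J,b \right)} = \frac{5}{4} + \frac{\left(-4\right) \frac{1}{b}}{4} = \frac{5}{4} - \frac{1}{b}$)
$\frac{94580 - 10134}{39348 + \left(-104 + l{\left(2,7 \right)} \left(2 + 4 \cdot 7\right)\right)} = \frac{94580 - 10134}{39348 - \left(104 - \left(\frac{5}{4} - \frac{1}{7}\right) \left(2 + 4 \cdot 7\right)\right)} = \frac{84446}{39348 - \left(104 - \left(\frac{5}{4} - \frac{1}{7}\right) \left(2 + 28\right)\right)} = \frac{84446}{39348 - \left(104 - \left(\frac{5}{4} - \frac{1}{7}\right) 30\right)} = \frac{84446}{39348 + \left(-104 + \frac{31}{28} \cdot 30\right)} = \frac{84446}{39348 + \left(-104 + \frac{465}{14}\right)} = \frac{84446}{39348 - \frac{991}{14}} = \frac{84446}{\frac{549881}{14}} = 84446 \cdot \frac{14}{549881} = \frac{1182244}{549881}$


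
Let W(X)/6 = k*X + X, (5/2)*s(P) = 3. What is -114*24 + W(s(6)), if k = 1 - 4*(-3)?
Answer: -13176/5 ≈ -2635.2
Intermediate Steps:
s(P) = 6/5 (s(P) = (2/5)*3 = 6/5)
k = 13 (k = 1 + 12 = 13)
W(X) = 84*X (W(X) = 6*(13*X + X) = 6*(14*X) = 84*X)
-114*24 + W(s(6)) = -114*24 + 84*(6/5) = -2736 + 504/5 = -13176/5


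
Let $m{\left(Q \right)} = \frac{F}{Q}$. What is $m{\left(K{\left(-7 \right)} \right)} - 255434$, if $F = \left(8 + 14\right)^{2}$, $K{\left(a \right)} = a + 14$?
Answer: $- \frac{1787554}{7} \approx -2.5536 \cdot 10^{5}$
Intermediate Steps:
$K{\left(a \right)} = 14 + a$
$F = 484$ ($F = 22^{2} = 484$)
$m{\left(Q \right)} = \frac{484}{Q}$
$m{\left(K{\left(-7 \right)} \right)} - 255434 = \frac{484}{14 - 7} - 255434 = \frac{484}{7} - 255434 = - \frac{1787554}{7}$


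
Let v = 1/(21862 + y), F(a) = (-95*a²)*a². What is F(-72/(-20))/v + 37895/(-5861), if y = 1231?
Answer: -269957691650587/732625 ≈ -3.6848e+8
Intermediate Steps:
F(a) = -95*a⁴
v = 1/23093 (v = 1/(21862 + 1231) = 1/23093 ≈ 4.3303e-5)
F(-72/(-20))/v + 37895/(-5861) = (-95*(-72/(-20))⁴)/(1/23093) + 37895/(-5861) = -95*(-72*(-1/20))⁴*23093 + 37895*(-1/5861) = -95*(18/5)⁴*23093 - 37895/5861 = -95*104976/625*23093 - 37895/5861 = -1994544/125*23093 - 37895/5861 = -46060004592/125 - 37895/5861 = -269957691650587/732625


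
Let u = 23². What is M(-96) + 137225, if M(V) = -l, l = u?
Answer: 136696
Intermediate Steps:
u = 529
l = 529
M(V) = -529 (M(V) = -1*529 = -529)
M(-96) + 137225 = -529 + 137225 = 136696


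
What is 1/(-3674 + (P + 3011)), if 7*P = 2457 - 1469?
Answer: -7/3653 ≈ -0.0019162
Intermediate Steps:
P = 988/7 (P = (2457 - 1469)/7 = (1/7)*988 = 988/7 ≈ 141.14)
1/(-3674 + (P + 3011)) = 1/(-3674 + (988/7 + 3011)) = 1/(-3674 + 22065/7) = 1/(-3653/7) = -7/3653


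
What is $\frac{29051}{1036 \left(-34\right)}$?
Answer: $- \frac{29051}{35224} \approx -0.82475$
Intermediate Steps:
$\frac{29051}{1036 \left(-34\right)} = \frac{29051}{-35224} = 29051 \left(- \frac{1}{35224}\right) = - \frac{29051}{35224}$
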